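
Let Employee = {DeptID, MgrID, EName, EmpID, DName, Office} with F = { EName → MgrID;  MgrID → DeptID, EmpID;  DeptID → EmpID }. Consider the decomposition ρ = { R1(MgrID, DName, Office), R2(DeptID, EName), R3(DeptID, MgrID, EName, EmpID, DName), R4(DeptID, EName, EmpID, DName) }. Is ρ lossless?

Chase test. Columns are DeptID, MgrID, EName, EmpID, DName, Office; row i has aⱼ where attribute j ∈ Ri, else bᵢⱼ.
Initial tableau (one row per fragment):
  row 1: b11 a2 b13 b14 a5 a6
  row 2: a1 b22 a3 b24 b25 b26
  row 3: a1 a2 a3 a4 a5 b36
  row 4: a1 b42 a3 a4 a5 b46
Rows 2 and 3 agree on EName; apply EName→MgrID and equate their MgrID entries.
Rows 2 and 4 agree on EName; apply EName→MgrID and equate their MgrID entries.
Rows 1 and 2 agree on MgrID; apply MgrID→DeptID, EmpID and equate their DeptID, EmpID entries.
Rows 1 and 3 agree on MgrID; apply MgrID→DeptID, EmpID and equate their DeptID, EmpID entries.
No row becomes fully distinguished — the join is lossy.

No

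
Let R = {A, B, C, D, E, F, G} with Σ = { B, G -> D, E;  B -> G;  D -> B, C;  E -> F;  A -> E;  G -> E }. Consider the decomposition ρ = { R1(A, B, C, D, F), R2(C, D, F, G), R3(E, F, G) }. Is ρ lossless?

Yes

Chase test. Columns are A, B, C, D, E, F, G; row i has aⱼ where attribute j ∈ Ri, else bᵢⱼ.
Initial tableau (one row per fragment):
  row 1: a1 a2 a3 a4 b15 a6 b17
  row 2: b21 b22 a3 a4 b25 a6 a7
  row 3: b31 b32 b33 b34 a5 a6 a7
Rows 1 and 2 agree on D; apply D→B, C and equate their B, C entries.
Rows 2 and 3 agree on G; apply G→E and equate their E entries.
Rows 1 and 2 agree on B; apply B→G and equate their G entries.
Rows 1 and 2 agree on G; apply G→E and equate their E entries.
Row 1 is now all distinguished symbols — the join is lossless.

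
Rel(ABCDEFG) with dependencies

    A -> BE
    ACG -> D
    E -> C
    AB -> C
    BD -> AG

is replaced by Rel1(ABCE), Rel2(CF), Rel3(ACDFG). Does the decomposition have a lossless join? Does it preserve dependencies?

Lossless test (chase): Rows 1 and 3 agree on A; apply A→BE and equate their BE entries. Row 3 is now all distinguished symbols — the join is lossless.
Dependency preservation: the restricted closure of {BD} across the fragments never reaches {AG}, so BD → AG cannot be enforced without a join — not preserved.

lossless but not dependency-preserving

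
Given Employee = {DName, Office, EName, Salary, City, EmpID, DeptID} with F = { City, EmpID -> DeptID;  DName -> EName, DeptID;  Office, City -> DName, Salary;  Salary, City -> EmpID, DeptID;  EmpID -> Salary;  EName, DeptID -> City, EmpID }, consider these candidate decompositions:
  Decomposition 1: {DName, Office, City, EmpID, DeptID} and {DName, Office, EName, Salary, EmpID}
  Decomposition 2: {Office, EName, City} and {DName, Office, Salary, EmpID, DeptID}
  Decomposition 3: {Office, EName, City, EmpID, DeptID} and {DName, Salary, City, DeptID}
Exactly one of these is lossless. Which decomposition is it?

Decomposition 1: common = {DName, Office, EmpID}, closure = {DName, Office, EName, Salary, City, EmpID, DeptID} → lossless.
Decomposition 2: common = {Office}, closure = {Office} → lossy.
Decomposition 3: common = {City, DeptID}, closure = {City, DeptID} → lossy.

Decomposition 1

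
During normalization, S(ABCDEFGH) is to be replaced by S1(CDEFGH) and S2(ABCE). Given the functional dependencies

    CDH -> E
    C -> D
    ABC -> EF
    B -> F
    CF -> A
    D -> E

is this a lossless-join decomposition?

No

Common attributes: S1 ∩ S2 = {CE}.
Closure of {CE}: C → D applies, adding D. So (CE)⁺ = {CDE}.
The closure contains neither all of S1 = {CDEFGH} nor all of S2 = {ABCE}, so the common attributes are not a superkey of either fragment. The join is lossy.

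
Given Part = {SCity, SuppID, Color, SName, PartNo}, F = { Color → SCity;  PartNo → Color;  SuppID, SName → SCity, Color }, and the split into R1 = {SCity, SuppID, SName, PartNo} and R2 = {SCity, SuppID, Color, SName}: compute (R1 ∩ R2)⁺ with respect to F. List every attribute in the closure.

R1 ∩ R2 = {SCity, SuppID, SName}.
SuppID, SName → SCity, Color applies, adding Color
Closure: {SCity, SuppID, Color, SName}.

SCity, SuppID, Color, SName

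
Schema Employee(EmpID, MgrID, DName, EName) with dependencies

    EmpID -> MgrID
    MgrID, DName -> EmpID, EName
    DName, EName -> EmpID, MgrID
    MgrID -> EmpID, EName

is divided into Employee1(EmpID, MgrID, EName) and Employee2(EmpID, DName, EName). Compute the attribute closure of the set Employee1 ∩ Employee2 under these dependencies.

Employee1 ∩ Employee2 = {EmpID, EName}.
EmpID → MgrID applies, adding MgrID
Closure: {EmpID, MgrID, EName}.

EmpID, MgrID, EName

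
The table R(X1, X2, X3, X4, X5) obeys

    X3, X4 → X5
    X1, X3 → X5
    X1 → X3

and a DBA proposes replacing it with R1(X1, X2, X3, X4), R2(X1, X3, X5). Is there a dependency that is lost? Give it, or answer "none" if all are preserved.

X3, X4 → X5

Check X3, X4 → X5: no single fragment contains all of {X3, X4, X5}, and the restricted closure of {X3, X4} across the fragments never reaches {X5}.
X1, X3 → X5 is preserved.
X1 → X3 is preserved.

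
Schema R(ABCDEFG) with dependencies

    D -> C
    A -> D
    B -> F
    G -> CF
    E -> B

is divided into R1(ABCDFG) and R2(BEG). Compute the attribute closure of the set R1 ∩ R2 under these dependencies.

BCFG

R1 ∩ R2 = {BG}.
B → F applies, adding F
G → CF applies, adding C
Closure: {BCFG}.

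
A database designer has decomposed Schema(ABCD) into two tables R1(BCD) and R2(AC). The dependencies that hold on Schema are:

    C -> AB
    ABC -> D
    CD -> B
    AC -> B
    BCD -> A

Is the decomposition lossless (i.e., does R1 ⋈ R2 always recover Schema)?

Common attributes: R1 ∩ R2 = {C}.
Closure of {C}: C → AB applies, adding AB; ABC → D applies, adding D. So (C)⁺ = {ABCD}.
This closure contains every attribute of R1, so R1 ∩ R2 → R1. The join is lossless.

Yes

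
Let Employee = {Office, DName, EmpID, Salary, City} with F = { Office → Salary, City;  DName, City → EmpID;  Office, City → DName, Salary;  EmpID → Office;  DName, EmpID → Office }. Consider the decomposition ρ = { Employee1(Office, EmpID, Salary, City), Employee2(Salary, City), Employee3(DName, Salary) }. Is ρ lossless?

No

Chase test. Columns are Office, DName, EmpID, Salary, City; row i has aⱼ where attribute j ∈ Employeei, else bᵢⱼ.
Initial tableau (one row per fragment):
  row 1: a1 b12 a3 a4 a5
  row 2: b21 b22 b23 a4 a5
  row 3: b31 a2 b33 a4 b35
No row becomes fully distinguished — the join is lossy.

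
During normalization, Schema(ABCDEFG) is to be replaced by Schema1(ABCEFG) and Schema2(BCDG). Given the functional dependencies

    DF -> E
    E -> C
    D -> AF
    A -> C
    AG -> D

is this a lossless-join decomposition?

Common attributes: Schema1 ∩ Schema2 = {BCG}.
No dependency enlarges {BCG}, so (BCG)⁺ = {BCG}.
The closure contains neither all of Schema1 = {ABCEFG} nor all of Schema2 = {BCDG}, so the common attributes are not a superkey of either fragment. The join is lossy.

No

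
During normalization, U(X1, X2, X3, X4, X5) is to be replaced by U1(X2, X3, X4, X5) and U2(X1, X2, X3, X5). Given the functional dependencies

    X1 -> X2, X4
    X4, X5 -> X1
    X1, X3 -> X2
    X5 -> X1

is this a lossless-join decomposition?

Yes

Common attributes: U1 ∩ U2 = {X2, X3, X5}.
Closure of {X2, X3, X5}: X5 → X1 applies, adding X1; X1 → X2, X4 applies, adding X4. So (X2, X3, X5)⁺ = {X1, X2, X3, X4, X5}.
This closure contains every attribute of U1, so U1 ∩ U2 → U1. The join is lossless.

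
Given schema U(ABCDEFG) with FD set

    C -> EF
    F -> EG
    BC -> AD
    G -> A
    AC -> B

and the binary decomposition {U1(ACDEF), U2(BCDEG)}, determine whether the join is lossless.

Common attributes: U1 ∩ U2 = {CDE}.
Closure of {CDE}: C → EF applies, adding F; F → EG applies, adding G; G → A applies, adding A; AC → B applies, adding B. So (CDE)⁺ = {ABCDEFG}.
This closure contains every attribute of U1, so U1 ∩ U2 → U1. The join is lossless.

Yes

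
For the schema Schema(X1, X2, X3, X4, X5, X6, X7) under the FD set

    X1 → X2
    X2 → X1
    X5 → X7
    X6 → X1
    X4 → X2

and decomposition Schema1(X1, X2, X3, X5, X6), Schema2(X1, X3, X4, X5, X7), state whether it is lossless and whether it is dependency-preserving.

Lossless test: (X1, X3, X5)⁺ = {X1, X2, X3, X5, X7}, which is a superkey of neither fragment — lossy.
Dependency preservation: X4 → X2 is not contained in any single fragment, but the restricted closure of its left-hand side across the fragments still reaches the right-hand side; the remaining FDs each lie inside some fragment. All dependencies are preserved.

lossy but dependency-preserving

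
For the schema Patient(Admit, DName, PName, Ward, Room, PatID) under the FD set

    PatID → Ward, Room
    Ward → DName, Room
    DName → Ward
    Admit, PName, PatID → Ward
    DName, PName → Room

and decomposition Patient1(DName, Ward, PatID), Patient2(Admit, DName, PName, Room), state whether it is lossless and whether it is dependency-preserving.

lossy but dependency-preserving

Lossless test: (DName)⁺ = {DName, Ward, Room}, which is a superkey of neither fragment — lossy.
Dependency preservation: PatID → Ward, Room; Ward → DName, Room; Admit, PName, PatID → Ward are not contained in any single fragment, but the restricted closure of each left-hand side across the fragments still reaches the right-hand side; the remaining FDs each lie inside some fragment. All dependencies are preserved.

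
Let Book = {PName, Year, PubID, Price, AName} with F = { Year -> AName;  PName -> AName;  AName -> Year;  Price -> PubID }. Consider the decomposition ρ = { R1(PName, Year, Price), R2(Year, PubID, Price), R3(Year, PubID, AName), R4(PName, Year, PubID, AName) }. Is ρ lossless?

Yes

Chase test. Columns are PName, Year, PubID, Price, AName; row i has aⱼ where attribute j ∈ Ri, else bᵢⱼ.
Initial tableau (one row per fragment):
  row 1: a1 a2 b13 a4 b15
  row 2: b21 a2 a3 a4 b25
  row 3: b31 a2 a3 b34 a5
  row 4: a1 a2 a3 b44 a5
Rows 1 and 2 agree on Year; apply Year→AName and equate their AName entries.
Rows 1 and 3 agree on Year; apply Year→AName and equate their AName entries.
Rows 1 and 2 agree on Price; apply Price→PubID and equate their PubID entries.
Row 1 is now all distinguished symbols — the join is lossless.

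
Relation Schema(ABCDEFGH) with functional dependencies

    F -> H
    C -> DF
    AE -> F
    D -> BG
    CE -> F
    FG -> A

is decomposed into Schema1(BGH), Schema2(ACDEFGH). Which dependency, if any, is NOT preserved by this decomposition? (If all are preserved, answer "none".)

D -> BG

Check D → BG: no single fragment contains all of {BDG}, and the restricted closure of {D} across the fragments never reaches {BG}.
F → H is preserved.
C → DF is preserved.
AE → F is preserved.
CE → F is preserved.
FG → A is preserved.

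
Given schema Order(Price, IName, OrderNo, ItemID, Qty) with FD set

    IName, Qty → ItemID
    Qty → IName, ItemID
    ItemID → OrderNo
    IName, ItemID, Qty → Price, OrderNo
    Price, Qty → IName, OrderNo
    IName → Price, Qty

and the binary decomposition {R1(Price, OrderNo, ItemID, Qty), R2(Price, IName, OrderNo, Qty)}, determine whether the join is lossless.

Yes

Common attributes: R1 ∩ R2 = {Price, OrderNo, Qty}.
Closure of {Price, OrderNo, Qty}: Qty → IName, ItemID applies, adding IName, ItemID. So (Price, OrderNo, Qty)⁺ = {Price, IName, OrderNo, ItemID, Qty}.
This closure contains every attribute of R1, so R1 ∩ R2 → R1. The join is lossless.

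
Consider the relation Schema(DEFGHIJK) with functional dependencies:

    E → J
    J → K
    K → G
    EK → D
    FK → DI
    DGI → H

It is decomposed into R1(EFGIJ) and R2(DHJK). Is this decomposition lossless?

No

Common attributes: R1 ∩ R2 = {J}.
Closure of {J}: J → K applies, adding K; K → G applies, adding G. So (J)⁺ = {GJK}.
The closure contains neither all of R1 = {EFGIJ} nor all of R2 = {DHJK}, so the common attributes are not a superkey of either fragment. The join is lossy.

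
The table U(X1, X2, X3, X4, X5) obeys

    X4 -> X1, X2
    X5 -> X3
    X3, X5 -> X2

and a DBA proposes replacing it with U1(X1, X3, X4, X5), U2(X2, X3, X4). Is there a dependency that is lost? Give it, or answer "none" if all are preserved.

Check X3, X5 → X2: no single fragment contains all of {X2, X3, X5}, and the restricted closure of {X3, X5} across the fragments never reaches {X2}.
X4 → X1, X2 is preserved.
X5 → X3 is preserved.

X3, X5 -> X2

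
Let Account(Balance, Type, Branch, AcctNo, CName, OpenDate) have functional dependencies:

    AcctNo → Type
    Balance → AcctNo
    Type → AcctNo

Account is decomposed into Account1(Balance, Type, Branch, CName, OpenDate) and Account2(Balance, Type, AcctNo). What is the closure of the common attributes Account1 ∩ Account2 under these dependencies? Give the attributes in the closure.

Balance, Type, AcctNo

Account1 ∩ Account2 = {Balance, Type}.
Balance → AcctNo applies, adding AcctNo
Closure: {Balance, Type, AcctNo}.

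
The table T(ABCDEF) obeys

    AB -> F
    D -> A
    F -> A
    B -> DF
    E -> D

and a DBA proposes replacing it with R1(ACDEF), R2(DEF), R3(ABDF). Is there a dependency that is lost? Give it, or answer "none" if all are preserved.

none

AB → F lies within R3.
D → A lies within R1.
F → A lies within R1.
B → DF lies within R3.
E → D lies within R1.
Every dependency is enforceable on the fragments, so the decomposition is dependency-preserving.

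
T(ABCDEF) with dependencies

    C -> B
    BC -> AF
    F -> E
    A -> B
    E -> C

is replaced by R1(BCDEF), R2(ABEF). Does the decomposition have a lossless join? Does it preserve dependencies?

lossless and dependency-preserving

Lossless test: (BEF)⁺ = {ABCEF}, which contains all of one fragment — lossless.
Dependency preservation: BC → AF is not contained in any single fragment, but the restricted closure of its left-hand side across the fragments still reaches the right-hand side; the remaining FDs each lie inside some fragment. All dependencies are preserved.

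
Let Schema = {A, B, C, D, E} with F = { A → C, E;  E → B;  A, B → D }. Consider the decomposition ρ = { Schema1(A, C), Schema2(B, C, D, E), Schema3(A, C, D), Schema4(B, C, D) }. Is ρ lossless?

No

Chase test. Columns are A, B, C, D, E; row i has aⱼ where attribute j ∈ Schemai, else bᵢⱼ.
Initial tableau (one row per fragment):
  row 1: a1 b12 a3 b14 b15
  row 2: b21 a2 a3 a4 a5
  row 3: a1 b32 a3 a4 b35
  row 4: b41 a2 a3 a4 b45
Rows 1 and 3 agree on A; apply A→C, E and equate their C, E entries.
Rows 1 and 3 agree on E; apply E→B and equate their B entries.
Rows 1 and 3 agree on A, B; apply A, B→D and equate their D entries.
No row becomes fully distinguished — the join is lossy.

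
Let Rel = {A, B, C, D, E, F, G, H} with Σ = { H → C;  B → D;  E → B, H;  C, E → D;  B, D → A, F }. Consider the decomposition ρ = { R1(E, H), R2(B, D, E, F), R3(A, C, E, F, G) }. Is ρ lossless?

Chase test. Columns are A, B, C, D, E, F, G, H; row i has aⱼ where attribute j ∈ Ri, else bᵢⱼ.
Initial tableau (one row per fragment):
  row 1: b11 b12 b13 b14 a5 b16 b17 a8
  row 2: b21 a2 b23 a4 a5 a6 b27 b28
  row 3: a1 b32 a3 b34 a5 a6 a7 b38
Rows 1 and 2 agree on E; apply E→B, H and equate their B, H entries.
Rows 1 and 3 agree on E; apply E→B, H and equate their B, H entries.
Rows 1 and 2 agree on H; apply H→C and equate their C entries.
Rows 1 and 3 agree on H; apply H→C and equate their C entries.
Rows 1 and 2 agree on B; apply B→D and equate their D entries.
Rows 1 and 3 agree on B; apply B→D and equate their D entries.
Rows 1 and 2 agree on B, D; apply B, D→A, F and equate their A, F entries.
Rows 1 and 3 agree on B, D; apply B, D→A, F and equate their A, F entries.
Row 3 is now all distinguished symbols — the join is lossless.

Yes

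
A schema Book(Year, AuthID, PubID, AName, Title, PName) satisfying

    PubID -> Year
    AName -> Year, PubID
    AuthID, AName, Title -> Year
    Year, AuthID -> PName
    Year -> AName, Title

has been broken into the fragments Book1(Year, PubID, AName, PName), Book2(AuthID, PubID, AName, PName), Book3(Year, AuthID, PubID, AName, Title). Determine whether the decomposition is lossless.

Yes

Chase test. Columns are Year, AuthID, PubID, AName, Title, PName; row i has aⱼ where attribute j ∈ Booki, else bᵢⱼ.
Initial tableau (one row per fragment):
  row 1: a1 b12 a3 a4 b15 a6
  row 2: b21 a2 a3 a4 b25 a6
  row 3: a1 a2 a3 a4 a5 b36
Rows 1 and 2 agree on PubID; apply PubID→Year and equate their Year entries.
Rows 2 and 3 agree on Year, AuthID; apply Year, AuthID→PName and equate their PName entries.
Rows 1 and 2 agree on Year; apply Year→AName, Title and equate their AName, Title entries.
Rows 1 and 3 agree on Year; apply Year→AName, Title and equate their AName, Title entries.
Row 2 is now all distinguished symbols — the join is lossless.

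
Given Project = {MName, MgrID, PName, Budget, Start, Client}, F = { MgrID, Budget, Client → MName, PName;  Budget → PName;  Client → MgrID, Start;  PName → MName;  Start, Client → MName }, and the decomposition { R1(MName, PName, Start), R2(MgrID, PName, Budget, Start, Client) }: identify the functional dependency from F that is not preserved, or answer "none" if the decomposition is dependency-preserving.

Check Start, Client → MName: no single fragment contains all of {MName, Start, Client}, and the restricted closure of {Start, Client} across the fragments never reaches {MName}.
MgrID, Budget, Client → MName, PName is preserved.
Budget → PName is preserved.
Client → MgrID, Start is preserved.
PName → MName is preserved.

Start, Client → MName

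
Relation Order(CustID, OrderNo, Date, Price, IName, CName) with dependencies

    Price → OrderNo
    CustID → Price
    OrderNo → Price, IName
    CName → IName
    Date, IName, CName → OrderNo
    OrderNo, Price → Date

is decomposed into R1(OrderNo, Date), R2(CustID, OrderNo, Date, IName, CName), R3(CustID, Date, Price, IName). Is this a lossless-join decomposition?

Chase test. Columns are CustID, OrderNo, Date, Price, IName, CName; row i has aⱼ where attribute j ∈ Ri, else bᵢⱼ.
Initial tableau (one row per fragment):
  row 1: b11 a2 a3 b14 b15 b16
  row 2: a1 a2 a3 b24 a5 a6
  row 3: a1 b32 a3 a4 a5 b36
Rows 2 and 3 agree on CustID; apply CustID→Price and equate their Price entries.
Rows 1 and 2 agree on OrderNo; apply OrderNo→Price, IName and equate their Price, IName entries.
Rows 1 and 3 agree on Price; apply Price→OrderNo and equate their OrderNo entries.
Row 2 is now all distinguished symbols — the join is lossless.

Yes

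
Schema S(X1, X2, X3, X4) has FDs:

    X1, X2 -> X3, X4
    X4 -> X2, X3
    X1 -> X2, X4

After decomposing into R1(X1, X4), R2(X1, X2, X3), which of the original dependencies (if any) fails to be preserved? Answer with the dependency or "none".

X4 -> X2, X3

Check X4 → X2, X3: no single fragment contains all of {X2, X3, X4}, and the restricted closure of {X4} across the fragments never reaches {X2, X3}.
X1, X2 → X3, X4 is preserved.
X1 → X2, X4 is preserved.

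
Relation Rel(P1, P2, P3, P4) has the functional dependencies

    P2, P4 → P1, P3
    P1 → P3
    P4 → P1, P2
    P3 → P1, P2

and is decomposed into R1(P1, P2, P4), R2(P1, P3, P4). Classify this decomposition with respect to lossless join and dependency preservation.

Lossless test: (P1, P4)⁺ = {P1, P2, P3, P4}, which contains all of one fragment — lossless.
Dependency preservation: P2, P4 → P1, P3; P3 → P1, P2 are not contained in any single fragment, but the restricted closure of each left-hand side across the fragments still reaches the right-hand side; the remaining FDs each lie inside some fragment. All dependencies are preserved.

lossless and dependency-preserving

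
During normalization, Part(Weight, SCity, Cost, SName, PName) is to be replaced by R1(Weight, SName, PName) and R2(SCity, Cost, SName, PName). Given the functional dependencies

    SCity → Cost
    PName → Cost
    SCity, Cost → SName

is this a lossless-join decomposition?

Common attributes: R1 ∩ R2 = {SName, PName}.
Closure of {SName, PName}: PName → Cost applies, adding Cost. So (SName, PName)⁺ = {Cost, SName, PName}.
The closure contains neither all of R1 = {Weight, SName, PName} nor all of R2 = {SCity, Cost, SName, PName}, so the common attributes are not a superkey of either fragment. The join is lossy.

No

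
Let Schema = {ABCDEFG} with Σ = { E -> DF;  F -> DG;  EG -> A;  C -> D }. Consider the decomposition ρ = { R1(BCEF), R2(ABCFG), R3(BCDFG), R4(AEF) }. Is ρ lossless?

Yes

Chase test. Columns are ABCDEFG; row i has aⱼ where attribute j ∈ Ri, else bᵢⱼ.
Initial tableau (one row per fragment):
  row 1: b11 a2 a3 b14 a5 a6 b17
  row 2: a1 a2 a3 b24 b25 a6 a7
  row 3: b31 a2 a3 a4 b35 a6 a7
  row 4: a1 b42 b43 b44 a5 a6 b47
Rows 1 and 4 agree on E; apply E→DF and equate their DF entries.
Rows 1 and 2 agree on F; apply F→DG and equate their DG entries.
Rows 1 and 3 agree on F; apply F→DG and equate their DG entries.
Rows 1 and 4 agree on F; apply F→DG and equate their DG entries.
Rows 1 and 4 agree on EG; apply EG→A and equate their A entries.
Row 1 is now all distinguished symbols — the join is lossless.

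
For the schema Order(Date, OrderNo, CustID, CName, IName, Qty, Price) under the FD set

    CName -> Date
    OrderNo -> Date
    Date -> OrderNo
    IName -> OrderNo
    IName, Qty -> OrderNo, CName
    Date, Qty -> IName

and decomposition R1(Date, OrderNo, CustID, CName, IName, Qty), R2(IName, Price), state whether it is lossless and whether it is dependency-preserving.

lossy but dependency-preserving

Lossless test: (IName)⁺ = {Date, OrderNo, IName}, which is a superkey of neither fragment — lossy.
Dependency preservation: every FD's attributes lie within a single fragment, so each can be enforced locally — preserved.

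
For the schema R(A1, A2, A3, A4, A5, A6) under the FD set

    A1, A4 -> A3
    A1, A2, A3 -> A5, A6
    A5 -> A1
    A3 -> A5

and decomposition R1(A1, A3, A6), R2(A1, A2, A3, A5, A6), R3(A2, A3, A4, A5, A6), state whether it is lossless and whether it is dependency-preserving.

lossless but not dependency-preserving

Lossless test (chase): Rows 2 and 3 agree on A5; apply A5→A1 and equate their A1 entries. Rows 1 and 2 agree on A3; apply A3→A5 and equate their A5 entries. Row 3 is now all distinguished symbols — the join is lossless.
Dependency preservation: the restricted closure of {A1, A4} across the fragments never reaches {A3}, so A1, A4 → A3 cannot be enforced without a join — not preserved.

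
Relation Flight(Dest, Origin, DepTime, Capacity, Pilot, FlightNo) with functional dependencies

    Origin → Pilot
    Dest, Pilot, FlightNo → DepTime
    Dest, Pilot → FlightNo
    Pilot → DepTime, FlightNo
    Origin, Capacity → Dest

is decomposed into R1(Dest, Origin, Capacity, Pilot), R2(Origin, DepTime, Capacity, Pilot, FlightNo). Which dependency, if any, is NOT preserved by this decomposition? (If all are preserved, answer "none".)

Origin → Pilot lies within R1.
Dest, Pilot, FlightNo → DepTime: restricted closure across fragments reaches DepTime.
Dest, Pilot → FlightNo: restricted closure across fragments reaches FlightNo.
Pilot → DepTime, FlightNo lies within R2.
Origin, Capacity → Dest lies within R1.
Every dependency is enforceable on the fragments, so the decomposition is dependency-preserving.

none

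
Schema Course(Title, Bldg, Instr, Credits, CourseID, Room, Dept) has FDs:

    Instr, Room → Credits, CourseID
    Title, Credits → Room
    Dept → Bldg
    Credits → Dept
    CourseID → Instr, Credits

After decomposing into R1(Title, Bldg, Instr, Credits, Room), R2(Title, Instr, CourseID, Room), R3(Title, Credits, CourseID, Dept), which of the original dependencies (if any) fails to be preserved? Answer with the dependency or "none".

Check Dept → Bldg: no single fragment contains all of {Bldg, Dept}, and the restricted closure of {Dept} across the fragments never reaches {Bldg}.
Instr, Room → Credits, CourseID is preserved.
Title, Credits → Room is preserved.
Credits → Dept is preserved.
CourseID → Instr, Credits is preserved.

Dept → Bldg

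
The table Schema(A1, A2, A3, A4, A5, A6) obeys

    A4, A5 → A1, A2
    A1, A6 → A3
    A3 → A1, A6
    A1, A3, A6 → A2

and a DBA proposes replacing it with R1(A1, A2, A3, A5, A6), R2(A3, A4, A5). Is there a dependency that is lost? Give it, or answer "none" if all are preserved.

Check A4, A5 → A1, A2: no single fragment contains all of {A1, A2, A4, A5}, and the restricted closure of {A4, A5} across the fragments never reaches {A1, A2}.
A1, A6 → A3 is preserved.
A3 → A1, A6 is preserved.
A1, A3, A6 → A2 is preserved.

A4, A5 → A1, A2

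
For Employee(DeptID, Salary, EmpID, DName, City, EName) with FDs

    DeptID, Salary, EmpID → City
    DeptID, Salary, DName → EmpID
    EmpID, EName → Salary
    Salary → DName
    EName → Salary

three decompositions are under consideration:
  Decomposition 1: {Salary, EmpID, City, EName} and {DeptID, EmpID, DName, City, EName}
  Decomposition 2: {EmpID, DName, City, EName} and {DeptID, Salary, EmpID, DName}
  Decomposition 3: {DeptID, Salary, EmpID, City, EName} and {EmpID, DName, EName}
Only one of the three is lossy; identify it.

Decomposition 1: common = {EmpID, City, EName}, closure = {Salary, EmpID, DName, City, EName} → lossless.
Decomposition 2: common = {EmpID, DName}, closure = {EmpID, DName} → lossy.
Decomposition 3: common = {EmpID, EName}, closure = {Salary, EmpID, DName, EName} → lossless.

Decomposition 2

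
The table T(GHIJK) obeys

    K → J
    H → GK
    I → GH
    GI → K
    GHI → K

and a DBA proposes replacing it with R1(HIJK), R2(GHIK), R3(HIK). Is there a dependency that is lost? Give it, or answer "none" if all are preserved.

K → J lies within R1.
H → GK lies within R2.
I → GH lies within R2.
GI → K lies within R2.
GHI → K lies within R2.
Every dependency is enforceable on the fragments, so the decomposition is dependency-preserving.

none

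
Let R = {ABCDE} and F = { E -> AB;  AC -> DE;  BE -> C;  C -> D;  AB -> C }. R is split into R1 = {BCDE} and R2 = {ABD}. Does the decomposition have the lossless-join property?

No

Common attributes: R1 ∩ R2 = {BD}.
No dependency enlarges {BD}, so (BD)⁺ = {BD}.
The closure contains neither all of R1 = {BCDE} nor all of R2 = {ABD}, so the common attributes are not a superkey of either fragment. The join is lossy.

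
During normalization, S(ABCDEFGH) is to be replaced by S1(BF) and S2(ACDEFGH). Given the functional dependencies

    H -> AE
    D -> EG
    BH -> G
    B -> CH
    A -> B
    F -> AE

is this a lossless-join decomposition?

Yes

Common attributes: S1 ∩ S2 = {F}.
Closure of {F}: F → AE applies, adding AE; A → B applies, adding B; B → CH applies, adding CH; BH → G applies, adding G. So (F)⁺ = {ABCEFGH}.
This closure contains every attribute of S1, so S1 ∩ S2 → S1. The join is lossless.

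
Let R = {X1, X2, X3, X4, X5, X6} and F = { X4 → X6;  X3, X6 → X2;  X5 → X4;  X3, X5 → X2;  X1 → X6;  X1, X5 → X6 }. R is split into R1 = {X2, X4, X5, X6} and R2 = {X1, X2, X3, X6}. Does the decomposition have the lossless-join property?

No

Common attributes: R1 ∩ R2 = {X2, X6}.
No dependency enlarges {X2, X6}, so (X2, X6)⁺ = {X2, X6}.
The closure contains neither all of R1 = {X2, X4, X5, X6} nor all of R2 = {X1, X2, X3, X6}, so the common attributes are not a superkey of either fragment. The join is lossy.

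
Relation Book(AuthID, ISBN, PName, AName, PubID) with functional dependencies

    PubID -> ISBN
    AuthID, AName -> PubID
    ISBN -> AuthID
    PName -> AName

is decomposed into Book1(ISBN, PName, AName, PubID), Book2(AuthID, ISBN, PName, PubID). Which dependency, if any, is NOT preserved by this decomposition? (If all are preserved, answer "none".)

Check AuthID, AName → PubID: no single fragment contains all of {AuthID, AName, PubID}, and the restricted closure of {AuthID, AName} across the fragments never reaches {PubID}.
PubID → ISBN is preserved.
ISBN → AuthID is preserved.
PName → AName is preserved.

AuthID, AName -> PubID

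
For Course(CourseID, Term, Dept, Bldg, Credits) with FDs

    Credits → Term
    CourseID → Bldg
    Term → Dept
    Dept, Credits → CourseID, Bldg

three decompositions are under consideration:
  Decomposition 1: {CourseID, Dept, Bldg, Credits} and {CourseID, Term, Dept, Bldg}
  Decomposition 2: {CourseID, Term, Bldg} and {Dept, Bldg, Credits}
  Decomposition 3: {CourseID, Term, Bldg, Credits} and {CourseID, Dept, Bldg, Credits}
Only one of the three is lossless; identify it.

Decomposition 3

Decomposition 1: common = {CourseID, Dept, Bldg}, closure = {CourseID, Dept, Bldg} → lossy.
Decomposition 2: common = {Bldg}, closure = {Bldg} → lossy.
Decomposition 3: common = {CourseID, Bldg, Credits}, closure = {CourseID, Term, Dept, Bldg, Credits} → lossless.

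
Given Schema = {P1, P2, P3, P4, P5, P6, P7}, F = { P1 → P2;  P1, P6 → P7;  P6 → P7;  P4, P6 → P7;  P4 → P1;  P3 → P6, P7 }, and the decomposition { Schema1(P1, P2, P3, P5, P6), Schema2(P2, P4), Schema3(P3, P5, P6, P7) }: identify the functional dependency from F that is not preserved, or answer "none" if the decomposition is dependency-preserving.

Check P4 → P1: no single fragment contains all of {P1, P4}, and the restricted closure of {P4} across the fragments never reaches {P1}.
P1 → P2 is preserved.
P1, P6 → P7 is preserved.
P6 → P7 is preserved.
P4, P6 → P7 is preserved.
P3 → P6, P7 is preserved.

P4 → P1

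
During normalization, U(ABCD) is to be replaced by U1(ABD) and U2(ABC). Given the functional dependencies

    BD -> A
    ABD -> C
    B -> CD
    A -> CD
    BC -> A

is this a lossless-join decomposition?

Yes

Common attributes: U1 ∩ U2 = {AB}.
Closure of {AB}: B → CD applies, adding CD. So (AB)⁺ = {ABCD}.
This closure contains every attribute of U1, so U1 ∩ U2 → U1. The join is lossless.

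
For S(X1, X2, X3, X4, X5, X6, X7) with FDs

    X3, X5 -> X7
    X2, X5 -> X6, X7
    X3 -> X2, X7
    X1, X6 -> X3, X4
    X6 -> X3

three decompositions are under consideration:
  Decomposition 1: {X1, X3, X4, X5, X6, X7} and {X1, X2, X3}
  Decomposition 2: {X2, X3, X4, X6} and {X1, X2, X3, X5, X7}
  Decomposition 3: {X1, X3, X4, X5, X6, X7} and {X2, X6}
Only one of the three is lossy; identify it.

Decomposition 1: common = {X1, X3}, closure = {X1, X2, X3, X7} → lossless.
Decomposition 2: common = {X2, X3}, closure = {X2, X3, X7} → lossy.
Decomposition 3: common = {X6}, closure = {X2, X3, X6, X7} → lossless.

Decomposition 2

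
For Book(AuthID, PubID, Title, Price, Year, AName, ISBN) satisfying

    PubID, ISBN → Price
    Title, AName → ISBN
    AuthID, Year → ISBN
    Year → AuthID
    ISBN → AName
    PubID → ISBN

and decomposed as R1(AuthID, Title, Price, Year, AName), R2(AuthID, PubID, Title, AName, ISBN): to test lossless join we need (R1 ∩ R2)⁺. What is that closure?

R1 ∩ R2 = {AuthID, Title, AName}.
Title, AName → ISBN applies, adding ISBN
Closure: {AuthID, Title, AName, ISBN}.

AuthID, Title, AName, ISBN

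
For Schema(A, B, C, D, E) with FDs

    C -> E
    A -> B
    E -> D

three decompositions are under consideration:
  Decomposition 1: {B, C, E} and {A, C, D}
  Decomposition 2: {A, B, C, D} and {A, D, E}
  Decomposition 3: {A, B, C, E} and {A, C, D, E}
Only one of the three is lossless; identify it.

Decomposition 1: common = {C}, closure = {C, D, E} → lossy.
Decomposition 2: common = {A, D}, closure = {A, B, D} → lossy.
Decomposition 3: common = {A, C, E}, closure = {A, B, C, D, E} → lossless.

Decomposition 3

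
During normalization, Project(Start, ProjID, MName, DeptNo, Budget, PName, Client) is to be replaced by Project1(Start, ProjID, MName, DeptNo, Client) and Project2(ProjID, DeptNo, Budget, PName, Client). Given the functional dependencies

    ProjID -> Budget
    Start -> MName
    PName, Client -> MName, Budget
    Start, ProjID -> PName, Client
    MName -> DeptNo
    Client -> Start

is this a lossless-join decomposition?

Common attributes: Project1 ∩ Project2 = {ProjID, DeptNo, Client}.
Closure of {ProjID, DeptNo, Client}: ProjID → Budget applies, adding Budget; Client → Start applies, adding Start; Start → MName applies, adding MName; Start, ProjID → PName, Client applies, adding PName. So (ProjID, DeptNo, Client)⁺ = {Start, ProjID, MName, DeptNo, Budget, PName, Client}.
This closure contains every attribute of Project1, so Project1 ∩ Project2 → Project1. The join is lossless.

Yes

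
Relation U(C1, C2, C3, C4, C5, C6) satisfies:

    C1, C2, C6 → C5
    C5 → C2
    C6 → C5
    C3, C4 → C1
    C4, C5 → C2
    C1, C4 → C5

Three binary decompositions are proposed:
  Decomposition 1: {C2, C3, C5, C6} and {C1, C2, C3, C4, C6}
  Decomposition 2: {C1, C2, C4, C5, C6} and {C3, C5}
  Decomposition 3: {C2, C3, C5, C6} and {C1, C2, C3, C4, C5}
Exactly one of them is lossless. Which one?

Decomposition 1: common = {C2, C3, C6}, closure = {C2, C3, C5, C6} → lossless.
Decomposition 2: common = {C5}, closure = {C2, C5} → lossy.
Decomposition 3: common = {C2, C3, C5}, closure = {C2, C3, C5} → lossy.

Decomposition 1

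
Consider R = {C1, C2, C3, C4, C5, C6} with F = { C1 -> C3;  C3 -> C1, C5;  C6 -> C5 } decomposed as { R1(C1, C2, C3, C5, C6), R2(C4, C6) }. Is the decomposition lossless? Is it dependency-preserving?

lossy but dependency-preserving

Lossless test: (C6)⁺ = {C5, C6}, which is a superkey of neither fragment — lossy.
Dependency preservation: every FD's attributes lie within a single fragment, so each can be enforced locally — preserved.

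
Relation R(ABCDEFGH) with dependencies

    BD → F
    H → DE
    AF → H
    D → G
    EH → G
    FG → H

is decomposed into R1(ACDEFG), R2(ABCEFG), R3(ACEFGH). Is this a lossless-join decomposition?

Chase test. Columns are ABCDEFGH; row i has aⱼ where attribute j ∈ Ri, else bᵢⱼ.
Initial tableau (one row per fragment):
  row 1: a1 b12 a3 a4 a5 a6 a7 b18
  row 2: a1 a2 a3 b24 a5 a6 a7 b28
  row 3: a1 b32 a3 b34 a5 a6 a7 a8
Rows 1 and 2 agree on AF; apply AF→H and equate their H entries.
Rows 1 and 3 agree on AF; apply AF→H and equate their H entries.
Rows 1 and 2 agree on H; apply H→DE and equate their DE entries.
Rows 1 and 3 agree on H; apply H→DE and equate their DE entries.
Row 2 is now all distinguished symbols — the join is lossless.

Yes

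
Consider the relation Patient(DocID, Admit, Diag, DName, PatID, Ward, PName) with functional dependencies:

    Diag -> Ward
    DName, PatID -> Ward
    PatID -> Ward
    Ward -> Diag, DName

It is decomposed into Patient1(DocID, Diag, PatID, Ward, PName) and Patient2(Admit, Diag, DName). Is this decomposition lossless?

No

Common attributes: Patient1 ∩ Patient2 = {Diag}.
Closure of {Diag}: Diag → Ward applies, adding Ward; Ward → Diag, DName applies, adding DName. So (Diag)⁺ = {Diag, DName, Ward}.
The closure contains neither all of Patient1 = {DocID, Diag, PatID, Ward, PName} nor all of Patient2 = {Admit, Diag, DName}, so the common attributes are not a superkey of either fragment. The join is lossy.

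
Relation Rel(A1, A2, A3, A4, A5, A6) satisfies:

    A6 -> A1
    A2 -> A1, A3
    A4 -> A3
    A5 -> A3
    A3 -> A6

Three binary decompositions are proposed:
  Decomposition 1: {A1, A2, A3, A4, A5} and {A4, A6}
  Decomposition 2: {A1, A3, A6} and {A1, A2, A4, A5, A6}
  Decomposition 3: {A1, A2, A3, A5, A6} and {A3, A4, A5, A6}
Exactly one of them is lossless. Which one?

Decomposition 1

Decomposition 1: common = {A4}, closure = {A1, A3, A4, A6} → lossless.
Decomposition 2: common = {A1, A6}, closure = {A1, A6} → lossy.
Decomposition 3: common = {A3, A5, A6}, closure = {A1, A3, A5, A6} → lossy.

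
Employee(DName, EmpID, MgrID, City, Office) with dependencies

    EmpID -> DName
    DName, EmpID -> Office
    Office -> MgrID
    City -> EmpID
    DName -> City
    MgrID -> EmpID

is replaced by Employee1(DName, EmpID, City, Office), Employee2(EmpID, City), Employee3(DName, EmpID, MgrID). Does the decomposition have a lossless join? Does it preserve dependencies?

Lossless test (chase): Rows 1 and 2 agree on EmpID; apply EmpID→DName and equate their DName entries. Rows 1 and 2 agree on DName, EmpID; apply DName, EmpID→Office and equate their Office entries. Rows 1 and 3 agree on DName, EmpID; apply DName, EmpID→Office and equate their Office entries. Rows 1 and 2 agree on Office; apply Office→MgrID and equate their MgrID entries. Rows 1 and 3 agree on Office; apply Office→MgrID and equate their MgrID entries. Rows 1 and 3 agree on DName; apply DName→City and equate their City entries. Row 1 is now all distinguished symbols — the join is lossless.
Dependency preservation: Office → MgrID is not contained in any single fragment, but the restricted closure of its left-hand side across the fragments still reaches the right-hand side; the remaining FDs each lie inside some fragment. All dependencies are preserved.

lossless and dependency-preserving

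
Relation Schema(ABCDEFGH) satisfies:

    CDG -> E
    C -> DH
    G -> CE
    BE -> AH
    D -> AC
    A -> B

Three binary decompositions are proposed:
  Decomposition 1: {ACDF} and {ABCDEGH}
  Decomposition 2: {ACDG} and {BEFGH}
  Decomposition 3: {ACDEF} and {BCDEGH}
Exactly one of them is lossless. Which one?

Decomposition 1: common = {ACD}, closure = {ABCDH} → lossy.
Decomposition 2: common = {G}, closure = {ABCDEGH} → lossless.
Decomposition 3: common = {CDE}, closure = {ABCDEH} → lossy.

Decomposition 2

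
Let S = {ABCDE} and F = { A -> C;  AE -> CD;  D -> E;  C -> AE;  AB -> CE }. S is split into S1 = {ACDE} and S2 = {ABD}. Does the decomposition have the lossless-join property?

Common attributes: S1 ∩ S2 = {AD}.
Closure of {AD}: A → C applies, adding C; D → E applies, adding E. So (AD)⁺ = {ACDE}.
This closure contains every attribute of S1, so S1 ∩ S2 → S1. The join is lossless.

Yes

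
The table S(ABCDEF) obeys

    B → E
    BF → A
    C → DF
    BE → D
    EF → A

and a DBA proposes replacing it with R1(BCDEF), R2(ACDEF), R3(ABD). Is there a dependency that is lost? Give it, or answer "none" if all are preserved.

none

B → E lies within R1.
BF → A: restricted closure across fragments reaches A.
C → DF lies within R1.
BE → D lies within R1.
EF → A lies within R2.
Every dependency is enforceable on the fragments, so the decomposition is dependency-preserving.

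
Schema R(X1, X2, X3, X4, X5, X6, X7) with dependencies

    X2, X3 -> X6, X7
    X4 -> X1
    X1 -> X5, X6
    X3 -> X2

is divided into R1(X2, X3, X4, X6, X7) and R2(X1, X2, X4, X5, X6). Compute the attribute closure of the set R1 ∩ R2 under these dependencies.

X1, X2, X4, X5, X6

R1 ∩ R2 = {X2, X4, X6}.
X4 → X1 applies, adding X1
X1 → X5, X6 applies, adding X5
Closure: {X1, X2, X4, X5, X6}.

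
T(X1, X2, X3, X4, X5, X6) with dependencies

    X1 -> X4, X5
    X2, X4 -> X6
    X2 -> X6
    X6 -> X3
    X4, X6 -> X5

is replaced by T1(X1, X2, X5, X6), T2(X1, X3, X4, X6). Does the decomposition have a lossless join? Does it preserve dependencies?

lossless but not dependency-preserving

Lossless test: (X1, X6)⁺ = {X1, X3, X4, X5, X6}, which contains all of one fragment — lossless.
Dependency preservation: the restricted closure of {X4, X6} across the fragments never reaches {X5}, so X4, X6 → X5 cannot be enforced without a join — not preserved.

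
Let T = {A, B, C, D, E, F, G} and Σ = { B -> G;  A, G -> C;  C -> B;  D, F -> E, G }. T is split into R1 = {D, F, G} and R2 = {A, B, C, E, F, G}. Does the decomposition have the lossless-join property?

No

Common attributes: R1 ∩ R2 = {F, G}.
No dependency enlarges {F, G}, so (F, G)⁺ = {F, G}.
The closure contains neither all of R1 = {D, F, G} nor all of R2 = {A, B, C, E, F, G}, so the common attributes are not a superkey of either fragment. The join is lossy.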